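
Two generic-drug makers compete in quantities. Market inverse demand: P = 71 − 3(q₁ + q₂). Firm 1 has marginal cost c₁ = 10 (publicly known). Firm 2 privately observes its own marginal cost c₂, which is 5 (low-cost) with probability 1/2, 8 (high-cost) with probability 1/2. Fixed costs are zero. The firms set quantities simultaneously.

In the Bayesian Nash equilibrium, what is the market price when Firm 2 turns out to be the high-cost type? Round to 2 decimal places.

29.92

Type-c best response for Firm 2: q₂(c) = (71 − c)/6 − q₁/2.
Firm 1 maximizes expected profit; its first-order condition is 71 − 6q₁ − 3E[q₂] − 10 = 0.
Substituting E[q₂] and solving: E[c₂] = 6.5, so q₁ = (71 − 2·10 + 6.5)/9 = 6.38889.
q₂(high-cost) = 7.30556, so P = 71 − 3·(6.38889 + 7.30556) = 29.9167.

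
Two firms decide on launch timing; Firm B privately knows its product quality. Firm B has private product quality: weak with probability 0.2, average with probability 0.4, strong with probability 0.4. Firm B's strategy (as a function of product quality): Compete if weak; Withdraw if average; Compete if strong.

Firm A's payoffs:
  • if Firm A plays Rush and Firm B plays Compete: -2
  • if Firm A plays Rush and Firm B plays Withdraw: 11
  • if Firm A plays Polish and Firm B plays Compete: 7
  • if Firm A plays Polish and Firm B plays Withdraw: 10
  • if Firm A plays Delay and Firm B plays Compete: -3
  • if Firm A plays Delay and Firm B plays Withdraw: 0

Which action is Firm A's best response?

E[Rush] = 0.2·(-2) + 0.4·(11) + 0.4·(-2) = 3.2
E[Polish] = 0.2·(7) + 0.4·(10) + 0.4·(7) = 8.2
E[Delay] = 0.2·(-3) + 0.4·(0) + 0.4·(-3) = -1.8
Best response: Polish (8.2 is the largest).

Polish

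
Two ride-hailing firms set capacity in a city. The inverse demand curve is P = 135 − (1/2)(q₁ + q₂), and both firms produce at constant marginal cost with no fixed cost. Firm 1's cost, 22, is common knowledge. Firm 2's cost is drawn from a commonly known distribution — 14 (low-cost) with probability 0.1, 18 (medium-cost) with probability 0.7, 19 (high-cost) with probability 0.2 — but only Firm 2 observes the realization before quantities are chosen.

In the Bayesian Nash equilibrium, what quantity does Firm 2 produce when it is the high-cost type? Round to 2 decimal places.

79.73

Type-c best response for Firm 2: q₂(c) = (135 − c) − q₁/2.
Firm 1 maximizes expected profit; its first-order condition is 135 − q₁ − (1/2)E[q₂] − 22 = 0.
Substituting E[q₂] and solving: E[c₂] = 17.8, so q₁ = (135 − 2·22 + 17.8)/(3/2) = 72.5333.
q₂(high-cost) = (135 − 19 − (1/2)·72.5333) = 79.7333.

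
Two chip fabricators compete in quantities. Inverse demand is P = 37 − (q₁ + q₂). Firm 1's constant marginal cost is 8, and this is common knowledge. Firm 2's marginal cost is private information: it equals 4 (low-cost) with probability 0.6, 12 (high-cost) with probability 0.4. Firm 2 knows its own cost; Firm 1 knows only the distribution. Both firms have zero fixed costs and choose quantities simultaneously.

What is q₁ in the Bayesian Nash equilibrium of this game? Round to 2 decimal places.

Firm 2 with cost c maximizes (37 − (q₁+q₂) − c)·q₂, giving q₂(c) = (37 − c − q₁)/2.
E[c₂] = 0.6·4 + 0.4·12 = 7.2
Firm 1's FOC against E[q₂] yields q₁ = (37 − 2·8 + E[c₂])/3 = (37 − 16 + 7.2)/3 = 9.4.

9.40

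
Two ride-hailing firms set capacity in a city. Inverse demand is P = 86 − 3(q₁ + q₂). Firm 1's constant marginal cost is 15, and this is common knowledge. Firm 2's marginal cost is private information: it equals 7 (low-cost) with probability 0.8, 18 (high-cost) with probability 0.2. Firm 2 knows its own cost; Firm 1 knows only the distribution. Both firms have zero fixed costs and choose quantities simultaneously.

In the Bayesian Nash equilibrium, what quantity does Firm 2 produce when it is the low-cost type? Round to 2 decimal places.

9.54

Each type of Firm 2 best-responds to q₁; Firm 1 best-responds to the expected q₂ over Firm 2's types.
Firm 2 with cost c maximizes (86 − 3(q₁+q₂) − c)·q₂, giving q₂(c) = (86 − c − 3q₁)/6.
E[c₂] = 0.8·7 + 0.2·18 = 9.2
Firm 1's FOC against E[q₂] yields q₁ = (86 − 2·15 + E[c₂])/9 = (86 − 30 + 9.2)/9 = 7.24444.
q₂(low-cost) = (86 − 7 − 3·7.24444)/6 = 9.54444.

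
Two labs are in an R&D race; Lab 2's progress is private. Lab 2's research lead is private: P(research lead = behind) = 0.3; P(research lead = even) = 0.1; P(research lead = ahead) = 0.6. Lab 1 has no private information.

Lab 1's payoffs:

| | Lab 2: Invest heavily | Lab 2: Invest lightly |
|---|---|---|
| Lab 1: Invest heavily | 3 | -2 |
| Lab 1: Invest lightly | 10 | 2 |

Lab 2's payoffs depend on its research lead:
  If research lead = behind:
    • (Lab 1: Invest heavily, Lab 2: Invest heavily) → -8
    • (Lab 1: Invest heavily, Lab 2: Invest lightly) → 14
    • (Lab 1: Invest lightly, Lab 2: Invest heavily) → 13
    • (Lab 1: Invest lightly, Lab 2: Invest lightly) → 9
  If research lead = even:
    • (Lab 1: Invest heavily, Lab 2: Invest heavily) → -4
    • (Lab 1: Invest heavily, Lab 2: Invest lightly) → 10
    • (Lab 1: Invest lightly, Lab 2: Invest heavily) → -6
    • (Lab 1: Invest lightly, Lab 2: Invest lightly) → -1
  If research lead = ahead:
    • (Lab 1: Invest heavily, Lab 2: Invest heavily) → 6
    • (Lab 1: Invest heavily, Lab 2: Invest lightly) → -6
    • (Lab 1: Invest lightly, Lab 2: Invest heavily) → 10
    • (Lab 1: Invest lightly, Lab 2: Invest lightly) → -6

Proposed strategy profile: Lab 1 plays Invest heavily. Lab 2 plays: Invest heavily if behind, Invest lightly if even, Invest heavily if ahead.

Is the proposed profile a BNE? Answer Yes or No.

No

Lab 1 plays Invest heavily: E[Invest heavily] = 0.3·(3) + 0.1·(-2) + 0.6·(3) = 2.5; E[Invest lightly] = 9.2. Not best-responding. ✗
Lab 2 (research lead behind), facing Invest heavily: Invest heavily gives -8, Invest lightly gives 14. Proposed Invest heavily is not best — profitable deviation exists. ✗
Lab 2 (research lead even), facing Invest heavily: Invest heavily gives -4, Invest lightly gives 10. Proposed Invest lightly is best. ✓
Lab 2 (research lead ahead), facing Invest heavily: Invest heavily gives 6, Invest lightly gives -6. Proposed Invest heavily is best. ✓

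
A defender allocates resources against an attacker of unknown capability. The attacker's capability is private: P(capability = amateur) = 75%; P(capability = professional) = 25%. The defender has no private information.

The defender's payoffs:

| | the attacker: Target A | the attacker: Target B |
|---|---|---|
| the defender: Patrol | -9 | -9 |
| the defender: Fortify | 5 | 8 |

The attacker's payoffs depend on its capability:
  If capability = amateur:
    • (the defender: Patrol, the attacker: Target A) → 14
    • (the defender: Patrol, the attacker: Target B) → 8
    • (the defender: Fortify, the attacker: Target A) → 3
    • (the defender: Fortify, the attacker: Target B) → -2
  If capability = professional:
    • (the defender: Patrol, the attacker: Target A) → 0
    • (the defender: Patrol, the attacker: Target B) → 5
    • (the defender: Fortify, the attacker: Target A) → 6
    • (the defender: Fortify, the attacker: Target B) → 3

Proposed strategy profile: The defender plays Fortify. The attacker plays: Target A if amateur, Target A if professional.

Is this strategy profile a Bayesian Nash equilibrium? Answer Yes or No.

The defender plays Fortify: E[Fortify] = 0.75·(5) + 0.25·(5) = 5; E[Patrol] = -9. Best-responding. ✓
The attacker (capability amateur), facing Fortify: Target A gives 3, Target B gives -2. Proposed Target A is best. ✓
The attacker (capability professional), facing Fortify: Target A gives 6, Target B gives 3. Proposed Target A is best. ✓

Yes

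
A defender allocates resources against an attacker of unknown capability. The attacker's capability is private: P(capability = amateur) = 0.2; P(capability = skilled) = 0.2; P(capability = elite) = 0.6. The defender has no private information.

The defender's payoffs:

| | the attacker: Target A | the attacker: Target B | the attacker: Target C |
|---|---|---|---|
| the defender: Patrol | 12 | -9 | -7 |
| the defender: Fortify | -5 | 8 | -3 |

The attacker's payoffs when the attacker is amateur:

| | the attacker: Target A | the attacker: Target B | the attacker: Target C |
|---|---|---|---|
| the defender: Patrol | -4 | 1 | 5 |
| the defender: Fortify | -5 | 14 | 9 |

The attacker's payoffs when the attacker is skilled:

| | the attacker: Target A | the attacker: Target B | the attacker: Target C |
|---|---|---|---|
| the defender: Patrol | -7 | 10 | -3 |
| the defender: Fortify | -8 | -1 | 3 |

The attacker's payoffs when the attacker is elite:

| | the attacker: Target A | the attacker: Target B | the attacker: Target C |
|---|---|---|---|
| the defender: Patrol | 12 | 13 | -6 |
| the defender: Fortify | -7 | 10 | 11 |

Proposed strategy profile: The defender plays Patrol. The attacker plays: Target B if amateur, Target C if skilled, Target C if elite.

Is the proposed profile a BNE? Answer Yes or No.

No

The defender plays Patrol: E[Patrol] = 0.2·(-9) + 0.2·(-7) + 0.6·(-7) = -7.4; E[Fortify] = -0.8. Not best-responding. ✗
The attacker (capability amateur), facing Patrol: Target A gives -4, Target B gives 1, Target C gives 5. Proposed Target B is not best — profitable deviation exists. ✗
The attacker (capability skilled), facing Patrol: Target A gives -7, Target B gives 10, Target C gives -3. Proposed Target C is not best — profitable deviation exists. ✗
The attacker (capability elite), facing Patrol: Target A gives 12, Target B gives 13, Target C gives -6. Proposed Target C is not best — profitable deviation exists. ✗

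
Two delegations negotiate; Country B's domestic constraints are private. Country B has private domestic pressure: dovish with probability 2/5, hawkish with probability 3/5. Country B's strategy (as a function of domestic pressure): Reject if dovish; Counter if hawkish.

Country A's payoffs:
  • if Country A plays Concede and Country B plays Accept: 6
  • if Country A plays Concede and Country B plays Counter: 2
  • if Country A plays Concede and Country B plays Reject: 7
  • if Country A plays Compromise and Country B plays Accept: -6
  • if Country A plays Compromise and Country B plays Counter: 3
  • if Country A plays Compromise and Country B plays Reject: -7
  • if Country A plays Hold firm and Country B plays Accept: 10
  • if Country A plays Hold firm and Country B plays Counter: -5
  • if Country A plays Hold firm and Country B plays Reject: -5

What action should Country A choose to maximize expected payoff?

Concede

E[Concede] = 2/5·(7) + 3/5·(2) = 4
E[Compromise] = 2/5·(-7) + 3/5·(3) = -1
E[Hold firm] = 2/5·(-5) + 3/5·(-5) = -5
Best response: Concede (4 is the largest).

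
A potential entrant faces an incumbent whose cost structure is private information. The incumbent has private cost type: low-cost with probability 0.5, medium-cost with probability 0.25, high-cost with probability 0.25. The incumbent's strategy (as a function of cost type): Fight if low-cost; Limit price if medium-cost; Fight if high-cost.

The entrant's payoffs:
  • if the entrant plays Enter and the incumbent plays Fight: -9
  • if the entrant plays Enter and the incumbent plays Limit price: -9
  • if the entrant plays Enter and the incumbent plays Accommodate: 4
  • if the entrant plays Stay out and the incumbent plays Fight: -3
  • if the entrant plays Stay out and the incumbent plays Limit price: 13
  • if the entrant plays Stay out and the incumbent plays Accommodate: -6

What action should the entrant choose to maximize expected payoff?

E[Enter] = 0.5·(-9) + 0.25·(-9) + 0.25·(-9) = -9
E[Stay out] = 0.5·(-3) + 0.25·(13) + 0.25·(-3) = 1
Best response: Stay out (1 is the largest).

Stay out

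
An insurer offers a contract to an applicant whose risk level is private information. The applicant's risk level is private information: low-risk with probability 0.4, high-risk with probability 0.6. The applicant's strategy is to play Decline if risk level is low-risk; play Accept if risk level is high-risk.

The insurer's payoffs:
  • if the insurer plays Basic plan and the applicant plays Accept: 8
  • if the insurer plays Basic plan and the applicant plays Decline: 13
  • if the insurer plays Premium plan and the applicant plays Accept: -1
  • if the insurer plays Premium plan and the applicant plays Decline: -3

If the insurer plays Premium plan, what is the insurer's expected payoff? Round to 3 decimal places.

Take the expectation over the applicant's risk level, weighting each type's action by its prior probability.
E[Premium plan] = 0.4·(-3) + 0.6·(-1) = (-1.2) + (-0.6) = -1.8

-1.800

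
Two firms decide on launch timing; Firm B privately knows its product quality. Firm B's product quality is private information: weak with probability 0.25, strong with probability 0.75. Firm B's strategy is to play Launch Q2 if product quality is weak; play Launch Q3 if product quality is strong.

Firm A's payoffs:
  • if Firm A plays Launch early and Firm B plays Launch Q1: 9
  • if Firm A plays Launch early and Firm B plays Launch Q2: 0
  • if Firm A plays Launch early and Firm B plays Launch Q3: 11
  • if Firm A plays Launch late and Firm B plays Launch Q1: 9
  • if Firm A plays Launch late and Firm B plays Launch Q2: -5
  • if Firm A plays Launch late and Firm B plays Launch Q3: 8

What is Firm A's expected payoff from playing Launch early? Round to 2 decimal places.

E[Launch early] = 0.25·0 + 0.75·11 = 0 + 8.25 = 8.25

8.25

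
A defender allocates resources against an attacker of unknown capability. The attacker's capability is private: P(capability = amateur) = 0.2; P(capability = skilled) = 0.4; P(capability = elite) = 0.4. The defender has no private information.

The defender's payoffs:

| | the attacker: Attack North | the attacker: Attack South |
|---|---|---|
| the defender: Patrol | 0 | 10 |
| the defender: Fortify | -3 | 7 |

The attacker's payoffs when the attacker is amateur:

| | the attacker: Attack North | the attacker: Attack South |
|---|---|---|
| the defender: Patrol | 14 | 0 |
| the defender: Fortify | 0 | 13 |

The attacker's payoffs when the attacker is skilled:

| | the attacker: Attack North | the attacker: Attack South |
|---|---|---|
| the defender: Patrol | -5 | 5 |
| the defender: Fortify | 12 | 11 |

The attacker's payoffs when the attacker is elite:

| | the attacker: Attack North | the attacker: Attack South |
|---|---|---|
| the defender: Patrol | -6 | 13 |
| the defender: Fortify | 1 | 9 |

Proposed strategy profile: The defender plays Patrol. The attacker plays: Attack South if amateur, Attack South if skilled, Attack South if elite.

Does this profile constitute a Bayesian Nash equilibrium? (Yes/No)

A profile is a BNE iff every type of every player is best-responding given beliefs about the other side.
The defender plays Patrol: E[Patrol] = 0.2·(10) + 0.4·(10) + 0.4·(10) = 10; E[Fortify] = 7. Best-responding. ✓
The attacker (capability amateur), facing Patrol: Attack North gives 14, Attack South gives 0. Proposed Attack South is not best — profitable deviation exists. ✗
The attacker (capability skilled), facing Patrol: Attack North gives -5, Attack South gives 5. Proposed Attack South is best. ✓
The attacker (capability elite), facing Patrol: Attack North gives -6, Attack South gives 13. Proposed Attack South is best. ✓

No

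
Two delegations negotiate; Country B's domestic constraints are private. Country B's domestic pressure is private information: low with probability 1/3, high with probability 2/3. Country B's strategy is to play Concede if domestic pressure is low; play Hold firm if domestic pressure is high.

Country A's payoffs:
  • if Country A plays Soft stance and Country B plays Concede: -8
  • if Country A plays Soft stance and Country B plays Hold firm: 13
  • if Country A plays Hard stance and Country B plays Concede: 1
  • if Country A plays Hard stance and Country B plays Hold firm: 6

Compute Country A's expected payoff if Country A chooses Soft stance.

Take the expectation over Country B's domestic pressure, weighting each type's action by its prior probability.
E[Soft stance] = 1/3·(-8) + 2/3·13 = (-8/3) + 26/3 = 6

6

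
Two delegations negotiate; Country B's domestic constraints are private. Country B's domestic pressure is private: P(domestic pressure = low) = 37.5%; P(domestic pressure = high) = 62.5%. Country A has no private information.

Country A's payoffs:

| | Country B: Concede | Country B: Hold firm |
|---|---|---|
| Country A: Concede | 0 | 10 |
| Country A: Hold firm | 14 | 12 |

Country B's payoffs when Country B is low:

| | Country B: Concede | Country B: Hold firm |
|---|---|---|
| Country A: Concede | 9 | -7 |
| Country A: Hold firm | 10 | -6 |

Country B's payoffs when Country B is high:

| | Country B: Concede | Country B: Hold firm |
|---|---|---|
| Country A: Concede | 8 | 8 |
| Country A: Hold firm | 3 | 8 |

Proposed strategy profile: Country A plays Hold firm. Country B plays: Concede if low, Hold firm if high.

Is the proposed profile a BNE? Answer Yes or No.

Country A plays Hold firm: E[Hold firm] = 0.375·(14) + 0.625·(12) = 12.75; E[Concede] = 6.25. Best-responding. ✓
Country B (domestic pressure low), facing Hold firm: Concede gives 10, Hold firm gives -6. Proposed Concede is best. ✓
Country B (domestic pressure high), facing Hold firm: Concede gives 3, Hold firm gives 8. Proposed Hold firm is best. ✓

Yes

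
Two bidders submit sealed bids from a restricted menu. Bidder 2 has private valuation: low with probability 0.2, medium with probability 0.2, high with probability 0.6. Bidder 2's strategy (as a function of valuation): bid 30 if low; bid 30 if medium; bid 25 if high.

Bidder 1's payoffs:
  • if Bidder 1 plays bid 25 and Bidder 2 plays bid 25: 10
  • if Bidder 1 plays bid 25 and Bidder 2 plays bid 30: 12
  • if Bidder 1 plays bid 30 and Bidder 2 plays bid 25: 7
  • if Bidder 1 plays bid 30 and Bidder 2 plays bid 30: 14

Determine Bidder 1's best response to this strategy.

E[bid 25] = 0.2·(12) + 0.2·(12) + 0.6·(10) = 10.8
E[bid 30] = 0.2·(14) + 0.2·(14) + 0.6·(7) = 9.8
Best response: bid 25 (10.8 is the largest).

bid 25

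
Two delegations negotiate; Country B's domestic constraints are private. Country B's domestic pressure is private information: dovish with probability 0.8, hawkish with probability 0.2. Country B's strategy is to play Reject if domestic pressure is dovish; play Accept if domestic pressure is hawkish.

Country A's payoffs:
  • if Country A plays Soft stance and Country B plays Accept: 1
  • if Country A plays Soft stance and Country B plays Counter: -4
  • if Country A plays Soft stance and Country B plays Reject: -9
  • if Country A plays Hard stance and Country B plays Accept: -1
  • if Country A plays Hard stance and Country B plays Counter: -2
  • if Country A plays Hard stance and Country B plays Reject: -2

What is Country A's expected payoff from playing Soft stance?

-7

E[Soft stance] = 0.8·(-9) + 0.2·1 = (-7.2) + 0.2 = -7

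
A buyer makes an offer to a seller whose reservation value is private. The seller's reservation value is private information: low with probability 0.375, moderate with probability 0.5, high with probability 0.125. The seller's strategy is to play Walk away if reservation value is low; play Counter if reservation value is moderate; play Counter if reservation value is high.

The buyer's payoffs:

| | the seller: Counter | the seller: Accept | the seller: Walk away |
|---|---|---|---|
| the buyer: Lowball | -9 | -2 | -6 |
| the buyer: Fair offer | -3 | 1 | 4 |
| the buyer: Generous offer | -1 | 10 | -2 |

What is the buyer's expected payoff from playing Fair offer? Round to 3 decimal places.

-0.375

E[Fair offer] = 0.375·4 + 0.5·(-3) + 0.125·(-3) = 1.5 + (-1.5) + (-0.375) = -0.375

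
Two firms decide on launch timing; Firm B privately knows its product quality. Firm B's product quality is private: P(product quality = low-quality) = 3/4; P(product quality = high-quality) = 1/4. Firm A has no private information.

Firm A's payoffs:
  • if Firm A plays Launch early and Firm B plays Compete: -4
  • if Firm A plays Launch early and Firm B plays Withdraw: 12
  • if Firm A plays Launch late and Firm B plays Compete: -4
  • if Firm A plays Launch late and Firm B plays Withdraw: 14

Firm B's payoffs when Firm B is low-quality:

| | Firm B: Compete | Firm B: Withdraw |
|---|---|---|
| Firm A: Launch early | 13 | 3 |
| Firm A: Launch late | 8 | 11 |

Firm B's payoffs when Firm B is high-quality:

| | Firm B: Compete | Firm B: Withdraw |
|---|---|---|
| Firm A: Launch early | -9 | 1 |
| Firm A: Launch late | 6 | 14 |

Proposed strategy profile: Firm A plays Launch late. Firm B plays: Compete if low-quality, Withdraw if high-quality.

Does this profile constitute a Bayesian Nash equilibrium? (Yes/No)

No

A profile is a BNE iff every type of every player is best-responding given beliefs about the other side.
Firm A plays Launch late: E[Launch late] = 3/4·(-4) + 1/4·(14) = 1/2; E[Launch early] = 0. Best-responding. ✓
Firm B (product quality low-quality), facing Launch late: Compete gives 8, Withdraw gives 11. Proposed Compete is not best — profitable deviation exists. ✗
Firm B (product quality high-quality), facing Launch late: Compete gives 6, Withdraw gives 14. Proposed Withdraw is best. ✓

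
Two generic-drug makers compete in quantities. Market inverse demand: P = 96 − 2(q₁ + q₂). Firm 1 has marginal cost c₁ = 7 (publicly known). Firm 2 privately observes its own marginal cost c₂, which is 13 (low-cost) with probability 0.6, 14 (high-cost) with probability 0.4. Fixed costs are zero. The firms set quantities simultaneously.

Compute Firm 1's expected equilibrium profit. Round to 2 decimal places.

Each type of Firm 2 best-responds to q₁; Firm 1 best-responds to the expected q₂ over Firm 2's types.
Firm 2 with cost c maximizes (96 − 2(q₁+q₂) − c)·q₂, giving q₂(c) = (96 − c − 2q₁)/4.
E[c₂] = 0.6·13 + 0.4·14 = 13.4
Firm 1's FOC against E[q₂] yields q₁ = (96 − 2·7 + E[c₂])/6 = (96 − 14 + 13.4)/6 = 15.9.
E[P] = 96 − 2·(q₁ + E[q₂]) = 38.8; Firm 1's expected profit = (E[P] − 7)·q₁ = (38.8 − 7)·15.9 = 505.62.

505.62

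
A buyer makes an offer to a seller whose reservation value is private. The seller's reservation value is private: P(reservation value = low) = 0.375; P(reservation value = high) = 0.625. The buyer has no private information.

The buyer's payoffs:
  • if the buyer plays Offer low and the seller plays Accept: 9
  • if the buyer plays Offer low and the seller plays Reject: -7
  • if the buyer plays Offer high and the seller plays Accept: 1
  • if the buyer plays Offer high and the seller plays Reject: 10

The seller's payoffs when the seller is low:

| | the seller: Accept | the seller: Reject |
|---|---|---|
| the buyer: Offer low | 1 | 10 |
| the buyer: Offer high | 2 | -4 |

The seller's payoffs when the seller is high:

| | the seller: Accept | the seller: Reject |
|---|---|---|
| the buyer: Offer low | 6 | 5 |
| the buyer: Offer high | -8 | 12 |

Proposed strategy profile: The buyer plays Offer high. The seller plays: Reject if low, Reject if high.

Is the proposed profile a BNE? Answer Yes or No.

No

A profile is a BNE iff every type of every player is best-responding given beliefs about the other side.
The buyer plays Offer high: E[Offer high] = 0.375·(10) + 0.625·(10) = 10; E[Offer low] = -7. Best-responding. ✓
The seller (reservation value low), facing Offer high: Accept gives 2, Reject gives -4. Proposed Reject is not best — profitable deviation exists. ✗
The seller (reservation value high), facing Offer high: Accept gives -8, Reject gives 12. Proposed Reject is best. ✓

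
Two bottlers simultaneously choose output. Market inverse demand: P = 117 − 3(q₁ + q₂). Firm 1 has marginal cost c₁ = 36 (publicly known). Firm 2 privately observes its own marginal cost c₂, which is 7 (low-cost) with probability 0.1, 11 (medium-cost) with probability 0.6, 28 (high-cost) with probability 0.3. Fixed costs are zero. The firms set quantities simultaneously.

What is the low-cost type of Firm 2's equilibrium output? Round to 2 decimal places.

Type-c best response for Firm 2: q₂(c) = (117 − c)/6 − q₁/2.
Firm 1 maximizes expected profit; its first-order condition is 117 − 6q₁ − 3E[q₂] − 36 = 0.
Substituting E[q₂] and solving: E[c₂] = 15.7, so q₁ = (117 − 2·36 + 15.7)/9 = 6.74444.
q₂(low-cost) = (117 − 7 − 3·6.74444)/6 = 14.9611.

14.96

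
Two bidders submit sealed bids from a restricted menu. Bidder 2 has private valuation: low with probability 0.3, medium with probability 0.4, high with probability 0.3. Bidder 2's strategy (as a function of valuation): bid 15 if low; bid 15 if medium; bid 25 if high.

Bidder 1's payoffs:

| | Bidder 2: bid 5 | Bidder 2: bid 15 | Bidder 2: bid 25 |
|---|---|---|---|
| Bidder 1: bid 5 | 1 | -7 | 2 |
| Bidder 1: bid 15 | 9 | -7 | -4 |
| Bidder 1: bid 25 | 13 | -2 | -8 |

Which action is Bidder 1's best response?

Compute Bidder 1's expected payoff for each action, taking the expectation over Bidder 2's type.
E[bid 5] = 0.3·(-7) + 0.4·(-7) + 0.3·(2) = -4.3
E[bid 15] = 0.3·(-7) + 0.4·(-7) + 0.3·(-4) = -6.1
E[bid 25] = 0.3·(-2) + 0.4·(-2) + 0.3·(-8) = -3.8
Best response: bid 25 (-3.8 is the largest).

bid 25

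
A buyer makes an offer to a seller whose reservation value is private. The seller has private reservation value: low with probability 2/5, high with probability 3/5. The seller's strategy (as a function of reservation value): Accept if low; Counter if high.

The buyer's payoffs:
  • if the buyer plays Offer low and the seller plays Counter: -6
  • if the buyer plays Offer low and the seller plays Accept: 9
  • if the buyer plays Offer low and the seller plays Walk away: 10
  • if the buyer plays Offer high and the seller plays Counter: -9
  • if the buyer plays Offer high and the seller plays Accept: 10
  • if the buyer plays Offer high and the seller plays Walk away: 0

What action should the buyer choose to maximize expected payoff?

Offer low

E[Offer low] = 2/5·(9) + 3/5·(-6) = 0
E[Offer high] = 2/5·(10) + 3/5·(-9) = -7/5
Best response: Offer low (0 is the largest).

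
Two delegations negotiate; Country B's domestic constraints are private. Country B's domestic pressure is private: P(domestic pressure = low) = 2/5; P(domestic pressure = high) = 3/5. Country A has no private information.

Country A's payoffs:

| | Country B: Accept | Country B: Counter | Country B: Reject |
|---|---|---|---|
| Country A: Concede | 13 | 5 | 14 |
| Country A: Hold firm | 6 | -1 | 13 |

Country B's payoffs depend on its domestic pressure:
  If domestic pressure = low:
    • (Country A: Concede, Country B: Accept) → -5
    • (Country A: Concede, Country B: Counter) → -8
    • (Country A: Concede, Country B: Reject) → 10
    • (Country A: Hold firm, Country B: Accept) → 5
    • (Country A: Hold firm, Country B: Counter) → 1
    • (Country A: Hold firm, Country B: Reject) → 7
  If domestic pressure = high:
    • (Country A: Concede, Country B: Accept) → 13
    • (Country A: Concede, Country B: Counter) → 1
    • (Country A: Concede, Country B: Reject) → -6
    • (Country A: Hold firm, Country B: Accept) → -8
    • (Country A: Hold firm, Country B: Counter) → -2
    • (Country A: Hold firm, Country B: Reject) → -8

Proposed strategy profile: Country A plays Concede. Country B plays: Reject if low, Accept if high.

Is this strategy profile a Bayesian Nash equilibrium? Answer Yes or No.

Country A plays Concede: E[Concede] = 2/5·(14) + 3/5·(13) = 67/5; E[Hold firm] = 44/5. Best-responding. ✓
Country B (domestic pressure low), facing Concede: Accept gives -5, Counter gives -8, Reject gives 10. Proposed Reject is best. ✓
Country B (domestic pressure high), facing Concede: Accept gives 13, Counter gives 1, Reject gives -6. Proposed Accept is best. ✓

Yes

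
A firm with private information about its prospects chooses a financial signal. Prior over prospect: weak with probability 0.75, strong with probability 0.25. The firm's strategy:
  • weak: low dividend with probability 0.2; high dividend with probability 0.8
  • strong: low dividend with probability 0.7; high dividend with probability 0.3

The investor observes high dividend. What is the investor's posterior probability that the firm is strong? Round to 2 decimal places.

0.11

Apply Bayes' rule using the sender's strategy as the likelihood.
P(high dividend) = 0.75·0.8 + 0.25·0.3 = 0.675
P(strong | high dividend) = (0.25·0.3) / 0.675 = 0.075 / 0.675 = 0.111111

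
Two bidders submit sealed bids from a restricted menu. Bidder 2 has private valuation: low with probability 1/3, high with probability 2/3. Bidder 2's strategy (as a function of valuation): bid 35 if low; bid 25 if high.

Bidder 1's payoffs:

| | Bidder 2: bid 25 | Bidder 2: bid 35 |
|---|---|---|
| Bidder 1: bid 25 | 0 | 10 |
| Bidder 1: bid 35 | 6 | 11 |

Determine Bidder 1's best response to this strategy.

bid 35

E[bid 25] = 1/3·(10) + 2/3·(0) = 10/3
E[bid 35] = 1/3·(11) + 2/3·(6) = 23/3
Best response: bid 35 (23/3 is the largest).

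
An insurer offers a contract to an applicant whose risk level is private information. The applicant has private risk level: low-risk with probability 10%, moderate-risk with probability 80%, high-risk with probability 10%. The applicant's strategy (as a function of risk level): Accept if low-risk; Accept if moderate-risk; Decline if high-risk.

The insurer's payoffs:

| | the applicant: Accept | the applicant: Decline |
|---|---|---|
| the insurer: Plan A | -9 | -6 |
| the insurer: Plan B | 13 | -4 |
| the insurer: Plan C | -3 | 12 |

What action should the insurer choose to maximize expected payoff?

Plan B

E[Plan A] = 0.1·(-9) + 0.8·(-9) + 0.1·(-6) = -8.7
E[Plan B] = 0.1·(13) + 0.8·(13) + 0.1·(-4) = 11.3
E[Plan C] = 0.1·(-3) + 0.8·(-3) + 0.1·(12) = -1.5
Best response: Plan B (11.3 is the largest).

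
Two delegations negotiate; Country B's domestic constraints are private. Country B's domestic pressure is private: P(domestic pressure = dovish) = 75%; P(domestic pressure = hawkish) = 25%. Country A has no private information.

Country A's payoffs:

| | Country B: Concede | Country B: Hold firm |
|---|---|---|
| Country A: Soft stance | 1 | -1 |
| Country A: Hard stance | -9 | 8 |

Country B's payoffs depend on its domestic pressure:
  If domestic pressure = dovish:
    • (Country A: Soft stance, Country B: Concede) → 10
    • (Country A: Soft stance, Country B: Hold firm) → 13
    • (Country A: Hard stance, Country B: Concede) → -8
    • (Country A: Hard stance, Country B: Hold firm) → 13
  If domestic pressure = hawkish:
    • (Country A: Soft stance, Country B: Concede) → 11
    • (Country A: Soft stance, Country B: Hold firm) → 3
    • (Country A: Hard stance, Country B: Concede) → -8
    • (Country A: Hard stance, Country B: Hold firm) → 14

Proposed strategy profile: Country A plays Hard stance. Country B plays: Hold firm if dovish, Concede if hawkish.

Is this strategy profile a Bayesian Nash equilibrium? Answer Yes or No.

No

Country A plays Hard stance: E[Hard stance] = 0.75·(8) + 0.25·(-9) = 3.75; E[Soft stance] = -0.5. Best-responding. ✓
Country B (domestic pressure dovish), facing Hard stance: Concede gives -8, Hold firm gives 13. Proposed Hold firm is best. ✓
Country B (domestic pressure hawkish), facing Hard stance: Concede gives -8, Hold firm gives 14. Proposed Concede is not best — profitable deviation exists. ✗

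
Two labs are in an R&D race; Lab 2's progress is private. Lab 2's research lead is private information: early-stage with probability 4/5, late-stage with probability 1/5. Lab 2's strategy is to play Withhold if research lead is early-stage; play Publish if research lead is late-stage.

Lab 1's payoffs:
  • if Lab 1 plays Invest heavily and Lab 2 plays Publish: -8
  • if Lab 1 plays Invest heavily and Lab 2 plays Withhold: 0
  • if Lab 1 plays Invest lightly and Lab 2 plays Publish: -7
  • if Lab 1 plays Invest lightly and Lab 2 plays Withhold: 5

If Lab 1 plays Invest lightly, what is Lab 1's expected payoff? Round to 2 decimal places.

2.60

E[Invest lightly] = 4/5·5 + 1/5·(-7) = 4 + (-7/5) = 13/5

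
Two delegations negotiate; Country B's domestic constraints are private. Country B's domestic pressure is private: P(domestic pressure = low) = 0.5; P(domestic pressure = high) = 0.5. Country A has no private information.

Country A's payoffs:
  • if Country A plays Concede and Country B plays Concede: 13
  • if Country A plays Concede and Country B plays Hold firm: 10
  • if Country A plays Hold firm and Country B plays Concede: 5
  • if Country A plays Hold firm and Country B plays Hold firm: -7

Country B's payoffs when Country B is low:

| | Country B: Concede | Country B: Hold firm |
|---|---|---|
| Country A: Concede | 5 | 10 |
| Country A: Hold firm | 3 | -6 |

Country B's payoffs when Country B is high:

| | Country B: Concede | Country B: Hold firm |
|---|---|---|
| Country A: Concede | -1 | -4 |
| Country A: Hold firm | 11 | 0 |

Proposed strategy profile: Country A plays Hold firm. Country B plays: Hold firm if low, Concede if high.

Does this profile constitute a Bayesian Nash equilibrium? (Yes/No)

No

Country A plays Hold firm: E[Hold firm] = 0.5·(-7) + 0.5·(5) = -1; E[Concede] = 11.5. Not best-responding. ✗
Country B (domestic pressure low), facing Hold firm: Concede gives 3, Hold firm gives -6. Proposed Hold firm is not best — profitable deviation exists. ✗
Country B (domestic pressure high), facing Hold firm: Concede gives 11, Hold firm gives 0. Proposed Concede is best. ✓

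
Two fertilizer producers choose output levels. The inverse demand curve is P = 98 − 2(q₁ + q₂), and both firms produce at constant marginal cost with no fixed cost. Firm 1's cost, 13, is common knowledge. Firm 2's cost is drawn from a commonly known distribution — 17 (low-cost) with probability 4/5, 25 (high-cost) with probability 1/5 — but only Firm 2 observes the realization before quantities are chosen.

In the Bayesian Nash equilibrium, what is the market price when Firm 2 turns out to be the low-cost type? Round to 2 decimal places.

42.40

Each type of Firm 2 best-responds to q₁; Firm 1 best-responds to the expected q₂ over Firm 2's types.
Firm 2 with cost c maximizes (98 − 2(q₁+q₂) − c)·q₂, giving q₂(c) = (98 − c − 2q₁)/4.
E[c₂] = 4/5·17 + 1/5·25 = 18.6
Firm 1's FOC against E[q₂] yields q₁ = (98 − 2·13 + E[c₂])/6 = (98 − 26 + 18.6)/6 = 15.1.
q₂(low-cost) = 12.7, so P = 98 − 2·(15.1 + 12.7) = 42.4.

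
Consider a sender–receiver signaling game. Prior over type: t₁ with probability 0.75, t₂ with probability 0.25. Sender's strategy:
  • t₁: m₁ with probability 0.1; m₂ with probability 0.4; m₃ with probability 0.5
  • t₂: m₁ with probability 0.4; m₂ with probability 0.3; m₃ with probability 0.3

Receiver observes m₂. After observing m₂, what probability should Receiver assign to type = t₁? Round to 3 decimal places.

P(m₂) = 0.75·0.4 + 0.25·0.3 = 0.375
P(t₁ | m₂) = (0.75·0.4) / 0.375 = 0.3 / 0.375 = 0.8

0.800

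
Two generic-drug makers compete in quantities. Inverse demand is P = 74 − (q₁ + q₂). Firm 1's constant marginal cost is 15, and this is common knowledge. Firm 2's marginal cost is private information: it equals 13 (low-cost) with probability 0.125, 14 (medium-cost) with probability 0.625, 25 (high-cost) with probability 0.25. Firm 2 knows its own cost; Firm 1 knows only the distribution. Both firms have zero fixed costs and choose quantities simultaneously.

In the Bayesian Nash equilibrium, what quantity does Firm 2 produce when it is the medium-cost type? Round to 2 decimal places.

Each type of Firm 2 best-responds to q₁; Firm 1 best-responds to the expected q₂ over Firm 2's types.
Firm 2 with cost c maximizes (74 − (q₁+q₂) − c)·q₂, giving q₂(c) = (74 − c − q₁)/2.
E[c₂] = 0.125·13 + 0.625·14 + 0.25·25 = 16.625
Firm 1's FOC against E[q₂] yields q₁ = (74 − 2·15 + E[c₂])/3 = (74 − 30 + 16.625)/3 = 20.2083.
q₂(medium-cost) = (74 − 14 − 20.2083)/2 = 19.8958.

19.90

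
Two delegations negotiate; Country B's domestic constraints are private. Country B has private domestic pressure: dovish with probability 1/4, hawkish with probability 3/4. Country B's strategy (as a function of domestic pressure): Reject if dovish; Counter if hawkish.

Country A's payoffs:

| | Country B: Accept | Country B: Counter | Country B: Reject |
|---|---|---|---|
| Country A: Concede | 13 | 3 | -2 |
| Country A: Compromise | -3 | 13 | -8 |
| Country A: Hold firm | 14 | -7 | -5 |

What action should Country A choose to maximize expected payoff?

Compromise

E[Concede] = 1/4·(-2) + 3/4·(3) = 7/4
E[Compromise] = 1/4·(-8) + 3/4·(13) = 31/4
E[Hold firm] = 1/4·(-5) + 3/4·(-7) = -13/2
Best response: Compromise (31/4 is the largest).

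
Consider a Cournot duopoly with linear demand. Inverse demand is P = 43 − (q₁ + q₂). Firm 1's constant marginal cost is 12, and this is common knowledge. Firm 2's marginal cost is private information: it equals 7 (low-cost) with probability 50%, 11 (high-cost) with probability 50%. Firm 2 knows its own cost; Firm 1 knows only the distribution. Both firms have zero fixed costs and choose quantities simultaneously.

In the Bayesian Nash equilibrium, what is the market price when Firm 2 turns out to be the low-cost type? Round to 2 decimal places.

Type-c best response for Firm 2: q₂(c) = (43 − c)/2 − q₁/2.
Firm 1 maximizes expected profit; its first-order condition is 43 − 2q₁ − E[q₂] − 12 = 0.
Substituting E[q₂] and solving: E[c₂] = 9, so q₁ = (43 − 2·12 + 9)/3 = 9.33333.
q₂(low-cost) = 13.3333, so P = 43 − (9.33333 + 13.3333) = 20.3333.

20.33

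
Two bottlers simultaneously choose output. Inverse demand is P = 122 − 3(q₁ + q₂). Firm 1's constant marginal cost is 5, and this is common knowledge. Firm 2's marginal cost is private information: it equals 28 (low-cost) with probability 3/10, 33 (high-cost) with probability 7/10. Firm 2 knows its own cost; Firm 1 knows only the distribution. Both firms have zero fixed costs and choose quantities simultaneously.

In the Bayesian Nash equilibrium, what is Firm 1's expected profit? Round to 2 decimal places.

762.68

Firm 2 with cost c maximizes (122 − 3(q₁+q₂) − c)·q₂, giving q₂(c) = (122 − c − 3q₁)/6.
E[c₂] = 3/10·28 + 7/10·33 = 31.5
Firm 1's FOC against E[q₂] yields q₁ = (122 − 2·5 + E[c₂])/9 = (122 − 10 + 31.5)/9 = 15.9444.
E[P] = 122 − 3·(q₁ + E[q₂]) = 52.8333; Firm 1's expected profit = (E[P] − 5)·q₁ = (52.8333 − 5)·15.9444 = 762.676.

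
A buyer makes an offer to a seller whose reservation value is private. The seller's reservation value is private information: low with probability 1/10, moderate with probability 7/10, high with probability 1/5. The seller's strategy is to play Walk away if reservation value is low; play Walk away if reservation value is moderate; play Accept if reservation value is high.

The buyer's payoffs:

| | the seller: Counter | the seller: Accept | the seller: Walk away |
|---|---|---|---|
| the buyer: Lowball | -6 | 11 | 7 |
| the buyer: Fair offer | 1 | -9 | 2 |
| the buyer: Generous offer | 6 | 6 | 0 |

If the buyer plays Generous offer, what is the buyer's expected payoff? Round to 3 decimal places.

Take the expectation over the seller's reservation value, weighting each type's action by its prior probability.
E[Generous offer] = 1/10·0 + 7/10·0 + 1/5·6 = 0 + 0 + 6/5 = 6/5

1.200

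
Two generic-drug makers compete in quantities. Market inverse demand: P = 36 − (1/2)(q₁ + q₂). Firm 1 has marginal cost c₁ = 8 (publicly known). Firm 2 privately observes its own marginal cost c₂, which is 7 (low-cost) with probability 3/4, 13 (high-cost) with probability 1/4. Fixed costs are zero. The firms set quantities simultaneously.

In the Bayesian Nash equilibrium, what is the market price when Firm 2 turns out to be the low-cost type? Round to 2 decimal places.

16.75

Firm 2 with cost c maximizes (36 − (1/2)(q₁+q₂) − c)·q₂, giving q₂(c) = (36 − c − (1/2)q₁).
E[c₂] = 3/4·7 + 1/4·13 = 8.5
Firm 1's FOC against E[q₂] yields q₁ = (36 − 2·8 + E[c₂])/(3/2) = (36 − 16 + 8.5)/(3/2) = 19.
q₂(low-cost) = 19.5, so P = 36 − (1/2)·(19 + 19.5) = 16.75.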